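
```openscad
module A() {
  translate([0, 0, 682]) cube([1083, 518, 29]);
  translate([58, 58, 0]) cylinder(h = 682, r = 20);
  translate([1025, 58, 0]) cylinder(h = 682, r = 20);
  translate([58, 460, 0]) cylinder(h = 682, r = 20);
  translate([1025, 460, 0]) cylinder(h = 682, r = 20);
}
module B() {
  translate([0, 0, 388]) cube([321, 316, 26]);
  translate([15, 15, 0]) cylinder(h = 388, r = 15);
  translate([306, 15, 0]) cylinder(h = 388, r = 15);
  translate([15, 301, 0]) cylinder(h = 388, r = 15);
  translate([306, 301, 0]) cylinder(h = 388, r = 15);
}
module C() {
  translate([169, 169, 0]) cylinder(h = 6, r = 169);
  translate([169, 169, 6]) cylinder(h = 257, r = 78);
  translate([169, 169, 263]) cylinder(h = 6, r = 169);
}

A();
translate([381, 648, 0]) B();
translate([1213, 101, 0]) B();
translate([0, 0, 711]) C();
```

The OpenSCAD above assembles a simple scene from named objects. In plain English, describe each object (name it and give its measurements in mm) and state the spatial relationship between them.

A is a table with a 1083×518 mm rectangular top, 29 mm thick, top surface at z = 711 mm, supported by four round legs of 40 mm diameter, each leg's bounding box inset 38 mm from the nearest pair of top edges, running from the floor.

B is a four-legged stool. The seat is a 321×316×26 mm slab whose top surface is at z = 414 mm; four round legs, each 30 mm in diameter, run from the floor (z = 0) to the underside of the seat, each leg's axis is inset half a diameter from the nearest pair of seat edges (so the leg's bounding box is flush with the corner).

C is a spool: two coaxial disc flanges of radius 169 mm and thickness 6 mm, joined by a core cylinder of radius 78 mm and height 257 mm. The lower flange rests on z = 0 and the three cylinders share a vertical axis.

Two stools sit around the table at the +y, +x sides. The spool is on top of the table.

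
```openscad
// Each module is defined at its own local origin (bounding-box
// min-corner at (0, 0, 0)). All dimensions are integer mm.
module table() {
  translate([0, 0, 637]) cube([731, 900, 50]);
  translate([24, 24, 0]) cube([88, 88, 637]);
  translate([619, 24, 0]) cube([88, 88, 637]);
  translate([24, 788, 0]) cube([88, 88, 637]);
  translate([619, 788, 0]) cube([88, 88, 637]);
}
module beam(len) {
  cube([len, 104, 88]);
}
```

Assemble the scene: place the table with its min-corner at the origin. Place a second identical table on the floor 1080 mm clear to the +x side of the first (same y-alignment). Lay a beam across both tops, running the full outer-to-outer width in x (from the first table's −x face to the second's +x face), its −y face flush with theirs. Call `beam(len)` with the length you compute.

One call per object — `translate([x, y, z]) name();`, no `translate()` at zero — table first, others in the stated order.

table();
translate([1811, 0, 0]) table();
translate([0, 0, 687]) beam(2542);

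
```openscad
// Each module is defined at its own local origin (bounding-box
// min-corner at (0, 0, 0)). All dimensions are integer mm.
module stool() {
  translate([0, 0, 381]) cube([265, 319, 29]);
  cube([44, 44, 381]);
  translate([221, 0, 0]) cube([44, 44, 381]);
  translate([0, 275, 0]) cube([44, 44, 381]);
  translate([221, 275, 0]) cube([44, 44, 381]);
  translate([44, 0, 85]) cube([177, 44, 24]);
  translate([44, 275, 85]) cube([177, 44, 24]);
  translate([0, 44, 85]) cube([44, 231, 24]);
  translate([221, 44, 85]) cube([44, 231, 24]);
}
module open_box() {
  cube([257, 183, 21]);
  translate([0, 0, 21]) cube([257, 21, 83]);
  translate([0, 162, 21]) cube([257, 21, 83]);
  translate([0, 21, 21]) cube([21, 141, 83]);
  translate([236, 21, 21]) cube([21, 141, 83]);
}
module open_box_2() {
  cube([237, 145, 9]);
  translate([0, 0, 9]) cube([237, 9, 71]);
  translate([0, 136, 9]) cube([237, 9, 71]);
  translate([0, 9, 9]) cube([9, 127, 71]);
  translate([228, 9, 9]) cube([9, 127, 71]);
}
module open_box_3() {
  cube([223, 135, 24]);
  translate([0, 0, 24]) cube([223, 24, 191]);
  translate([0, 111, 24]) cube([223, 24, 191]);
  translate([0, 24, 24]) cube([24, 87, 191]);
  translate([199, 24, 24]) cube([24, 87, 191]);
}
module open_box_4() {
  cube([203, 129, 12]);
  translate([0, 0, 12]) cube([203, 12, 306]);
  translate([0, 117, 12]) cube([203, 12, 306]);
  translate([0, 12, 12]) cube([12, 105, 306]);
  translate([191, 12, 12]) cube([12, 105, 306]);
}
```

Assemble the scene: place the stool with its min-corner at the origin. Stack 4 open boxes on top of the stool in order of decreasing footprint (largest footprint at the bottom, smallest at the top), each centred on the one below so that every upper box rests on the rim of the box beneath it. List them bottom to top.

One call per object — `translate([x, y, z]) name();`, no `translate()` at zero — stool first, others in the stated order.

stool();
translate([4, 68, 410]) open_box();
translate([14, 87, 514]) open_box_2();
translate([21, 92, 594]) open_box_3();
translate([31, 95, 809]) open_box_4();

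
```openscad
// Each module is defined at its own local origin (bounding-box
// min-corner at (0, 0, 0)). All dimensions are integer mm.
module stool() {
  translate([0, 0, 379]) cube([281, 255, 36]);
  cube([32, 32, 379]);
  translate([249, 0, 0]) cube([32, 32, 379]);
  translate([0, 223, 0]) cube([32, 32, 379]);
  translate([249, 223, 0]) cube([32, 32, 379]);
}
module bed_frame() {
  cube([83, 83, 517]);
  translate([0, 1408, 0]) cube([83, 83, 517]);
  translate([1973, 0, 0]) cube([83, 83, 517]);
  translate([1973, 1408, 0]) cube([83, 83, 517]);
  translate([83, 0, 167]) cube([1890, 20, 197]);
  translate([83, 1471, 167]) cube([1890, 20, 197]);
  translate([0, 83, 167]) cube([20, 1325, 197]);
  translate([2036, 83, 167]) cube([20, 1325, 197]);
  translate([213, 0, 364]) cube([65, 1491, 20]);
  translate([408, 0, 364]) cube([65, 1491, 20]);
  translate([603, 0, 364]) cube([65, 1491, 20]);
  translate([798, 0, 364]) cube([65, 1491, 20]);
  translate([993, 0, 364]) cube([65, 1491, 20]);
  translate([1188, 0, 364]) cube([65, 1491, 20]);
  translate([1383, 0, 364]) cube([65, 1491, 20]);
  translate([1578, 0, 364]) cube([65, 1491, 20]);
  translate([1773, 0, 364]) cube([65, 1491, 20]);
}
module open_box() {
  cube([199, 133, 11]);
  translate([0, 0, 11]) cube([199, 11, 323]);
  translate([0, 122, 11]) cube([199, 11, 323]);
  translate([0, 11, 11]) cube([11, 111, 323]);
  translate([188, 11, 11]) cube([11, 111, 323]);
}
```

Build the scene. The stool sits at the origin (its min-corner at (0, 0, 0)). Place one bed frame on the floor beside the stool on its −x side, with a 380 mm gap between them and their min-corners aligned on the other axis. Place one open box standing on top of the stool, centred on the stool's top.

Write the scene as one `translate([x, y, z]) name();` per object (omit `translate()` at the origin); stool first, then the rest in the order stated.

stool();
translate([-2436, 0, 0]) bed_frame();
translate([41, 61, 415]) open_box();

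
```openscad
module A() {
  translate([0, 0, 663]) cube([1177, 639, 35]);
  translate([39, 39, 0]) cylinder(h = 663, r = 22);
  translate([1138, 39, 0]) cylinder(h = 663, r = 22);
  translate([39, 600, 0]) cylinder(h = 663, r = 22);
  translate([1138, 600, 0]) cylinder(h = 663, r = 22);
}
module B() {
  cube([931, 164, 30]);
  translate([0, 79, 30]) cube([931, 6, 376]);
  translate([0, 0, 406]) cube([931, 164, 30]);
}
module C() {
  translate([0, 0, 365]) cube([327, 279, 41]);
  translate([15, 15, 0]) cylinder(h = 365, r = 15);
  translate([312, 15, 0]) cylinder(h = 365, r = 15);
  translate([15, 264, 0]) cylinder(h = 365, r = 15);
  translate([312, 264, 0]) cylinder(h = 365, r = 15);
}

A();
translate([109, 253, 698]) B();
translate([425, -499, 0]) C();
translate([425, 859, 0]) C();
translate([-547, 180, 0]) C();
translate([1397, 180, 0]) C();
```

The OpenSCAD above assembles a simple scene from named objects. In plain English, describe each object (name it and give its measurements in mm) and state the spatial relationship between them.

A is a table with a 1177×639 mm rectangular top, 35 mm thick, top surface at z = 698 mm, supported by four round legs of 44 mm diameter, each leg's bounding box inset 17 mm from the nearest pair of top edges, running from the floor.

B is an I-beam lying along x, 931 mm long. Overall section height 436 mm. Two flanges 164 mm wide (y) and 30 mm thick, one on the floor and one at the top; a web 6 mm thick runs between them, centred on the flange width.

C is a simple wooden stool: a rectangular seat 327 mm (x) by 279 mm (y), 41 mm thick, top face at z = 406 mm, on four round legs, each 30 mm in diameter. The legs rest on z = 0, each leg's axis is inset half a diameter from the nearest pair of seat edges (so the leg's bounding box is flush with the corner).

The I-beam is on top of the table. Four stools sit around the table at the −y, +y, −x, +x sides.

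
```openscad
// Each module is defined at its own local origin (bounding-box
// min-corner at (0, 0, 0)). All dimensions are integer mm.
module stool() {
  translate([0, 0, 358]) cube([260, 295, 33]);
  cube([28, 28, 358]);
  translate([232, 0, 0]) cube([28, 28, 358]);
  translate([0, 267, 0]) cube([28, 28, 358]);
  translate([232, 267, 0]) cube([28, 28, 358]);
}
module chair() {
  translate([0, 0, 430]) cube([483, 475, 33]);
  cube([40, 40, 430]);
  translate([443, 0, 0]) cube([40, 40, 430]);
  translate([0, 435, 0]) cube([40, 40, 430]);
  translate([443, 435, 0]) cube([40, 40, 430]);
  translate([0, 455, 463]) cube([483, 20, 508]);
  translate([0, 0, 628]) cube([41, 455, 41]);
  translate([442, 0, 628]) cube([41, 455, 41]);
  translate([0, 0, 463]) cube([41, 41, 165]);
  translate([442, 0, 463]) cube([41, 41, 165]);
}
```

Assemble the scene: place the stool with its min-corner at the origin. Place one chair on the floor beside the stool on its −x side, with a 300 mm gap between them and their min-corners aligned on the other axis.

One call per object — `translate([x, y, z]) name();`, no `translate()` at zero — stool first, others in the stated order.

stool();
translate([-783, 0, 0]) chair();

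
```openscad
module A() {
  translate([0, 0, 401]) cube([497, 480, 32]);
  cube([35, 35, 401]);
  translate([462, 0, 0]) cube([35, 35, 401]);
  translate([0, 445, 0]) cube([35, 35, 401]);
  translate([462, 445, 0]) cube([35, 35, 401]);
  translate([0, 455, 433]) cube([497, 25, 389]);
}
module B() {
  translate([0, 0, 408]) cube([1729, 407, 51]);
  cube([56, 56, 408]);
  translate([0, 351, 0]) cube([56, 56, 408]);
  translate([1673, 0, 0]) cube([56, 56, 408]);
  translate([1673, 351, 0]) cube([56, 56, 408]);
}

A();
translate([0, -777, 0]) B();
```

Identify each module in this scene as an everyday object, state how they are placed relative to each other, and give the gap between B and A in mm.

The bench's nearest face is 370 mm from the chair's −y face.

A is a chair. B is a bench. The bench is on the floor beside the chair on its −y side. The gap between the bench and the chair is 370 mm.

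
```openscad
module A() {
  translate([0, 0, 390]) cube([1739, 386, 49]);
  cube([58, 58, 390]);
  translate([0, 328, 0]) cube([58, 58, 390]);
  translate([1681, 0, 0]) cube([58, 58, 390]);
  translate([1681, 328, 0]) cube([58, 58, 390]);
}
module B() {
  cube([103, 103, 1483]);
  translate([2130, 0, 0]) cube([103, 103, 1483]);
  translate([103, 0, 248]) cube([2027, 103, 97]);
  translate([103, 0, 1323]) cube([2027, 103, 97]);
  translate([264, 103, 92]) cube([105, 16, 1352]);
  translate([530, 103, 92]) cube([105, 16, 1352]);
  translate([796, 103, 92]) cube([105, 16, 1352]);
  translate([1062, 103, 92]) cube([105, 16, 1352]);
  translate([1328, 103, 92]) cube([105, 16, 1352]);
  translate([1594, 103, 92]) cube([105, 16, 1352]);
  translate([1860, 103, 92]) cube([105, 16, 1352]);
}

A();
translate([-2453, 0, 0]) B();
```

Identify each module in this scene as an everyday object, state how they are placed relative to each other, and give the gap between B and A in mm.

A is a bench. B is a fence section. The fence section is on the floor beside the bench on its −x side. The gap between the fence section and the bench is 220 mm.

The fence section's nearest face is 220 mm from the bench's −x face.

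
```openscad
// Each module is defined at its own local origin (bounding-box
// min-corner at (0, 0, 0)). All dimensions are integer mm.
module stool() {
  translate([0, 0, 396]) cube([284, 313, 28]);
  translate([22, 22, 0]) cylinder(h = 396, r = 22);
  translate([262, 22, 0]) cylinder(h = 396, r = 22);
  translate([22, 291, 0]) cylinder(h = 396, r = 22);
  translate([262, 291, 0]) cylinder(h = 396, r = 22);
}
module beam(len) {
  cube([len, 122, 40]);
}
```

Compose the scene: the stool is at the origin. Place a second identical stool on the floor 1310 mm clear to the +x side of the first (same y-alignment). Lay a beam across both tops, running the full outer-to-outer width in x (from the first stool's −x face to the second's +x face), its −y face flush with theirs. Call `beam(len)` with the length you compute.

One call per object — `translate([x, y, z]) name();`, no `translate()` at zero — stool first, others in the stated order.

stool();
translate([1594, 0, 0]) stool();
translate([0, 0, 424]) beam(1878);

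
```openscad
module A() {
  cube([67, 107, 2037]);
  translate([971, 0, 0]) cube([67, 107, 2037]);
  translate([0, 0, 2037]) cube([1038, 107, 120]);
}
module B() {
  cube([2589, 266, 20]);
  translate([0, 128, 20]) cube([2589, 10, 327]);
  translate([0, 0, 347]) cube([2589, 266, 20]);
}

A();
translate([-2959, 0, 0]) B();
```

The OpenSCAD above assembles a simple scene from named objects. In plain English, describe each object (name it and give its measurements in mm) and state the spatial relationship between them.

A is a rectangular door frame: two vertical jambs of 67×107 mm section, 2037 mm tall, with a clear opening 904 mm wide between their inner faces. A header 120 mm tall and 107 mm deep lies on top of the jambs and spans the full outside width.

B is an I-beam lying along x, 2589 mm long. Overall section height 367 mm. Two flanges 266 mm wide (y) and 20 mm thick, one on the floor and one at the top; a web 10 mm thick runs between them, centred on the flange width.

The I-beam is on the floor beside the door frame on its −x side.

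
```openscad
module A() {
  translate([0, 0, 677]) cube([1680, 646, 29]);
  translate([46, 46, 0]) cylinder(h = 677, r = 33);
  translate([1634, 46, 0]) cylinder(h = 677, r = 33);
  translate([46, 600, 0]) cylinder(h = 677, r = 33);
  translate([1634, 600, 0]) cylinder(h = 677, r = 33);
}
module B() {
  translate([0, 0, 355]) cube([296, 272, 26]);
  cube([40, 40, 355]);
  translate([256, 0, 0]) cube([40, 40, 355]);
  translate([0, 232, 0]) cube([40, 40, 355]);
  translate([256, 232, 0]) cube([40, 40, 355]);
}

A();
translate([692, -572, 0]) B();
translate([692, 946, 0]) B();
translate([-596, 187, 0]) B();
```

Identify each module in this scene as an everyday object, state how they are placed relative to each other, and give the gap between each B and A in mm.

Each stool's nearest face is 300 mm from the table's bounding box.

A is a table. B is a stool. Three stools sit around the table at the −y, +y, −x sides. The gap between each stool and the table is 300 mm.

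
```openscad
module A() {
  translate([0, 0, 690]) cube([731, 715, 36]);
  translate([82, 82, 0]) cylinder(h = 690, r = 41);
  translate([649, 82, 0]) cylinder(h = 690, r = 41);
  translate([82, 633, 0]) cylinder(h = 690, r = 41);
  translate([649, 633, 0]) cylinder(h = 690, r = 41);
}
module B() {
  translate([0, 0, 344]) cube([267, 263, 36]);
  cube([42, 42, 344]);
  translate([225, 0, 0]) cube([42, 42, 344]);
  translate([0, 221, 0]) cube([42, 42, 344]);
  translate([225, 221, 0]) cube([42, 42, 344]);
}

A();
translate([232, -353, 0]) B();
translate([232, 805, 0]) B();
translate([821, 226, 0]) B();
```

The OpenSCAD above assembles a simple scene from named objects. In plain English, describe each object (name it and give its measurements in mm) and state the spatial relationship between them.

A is a rectangular dining table. The top is 731×715×36 mm with its upper surface at z = 726 mm. It stands on four round legs of 82 mm diameter, each leg's bounding box inset 41 mm from the nearest pair of top edges, running from the floor to the underside of the top.

B is a four-legged stool. The seat is a 267×263×36 mm slab whose top surface is at z = 380 mm; four square legs, each 42×42 mm in cross-section, run from the floor (z = 0) to the underside of the seat, each flush with a corner of the seat.

Three stools sit around the table at the −y, +y, +x sides.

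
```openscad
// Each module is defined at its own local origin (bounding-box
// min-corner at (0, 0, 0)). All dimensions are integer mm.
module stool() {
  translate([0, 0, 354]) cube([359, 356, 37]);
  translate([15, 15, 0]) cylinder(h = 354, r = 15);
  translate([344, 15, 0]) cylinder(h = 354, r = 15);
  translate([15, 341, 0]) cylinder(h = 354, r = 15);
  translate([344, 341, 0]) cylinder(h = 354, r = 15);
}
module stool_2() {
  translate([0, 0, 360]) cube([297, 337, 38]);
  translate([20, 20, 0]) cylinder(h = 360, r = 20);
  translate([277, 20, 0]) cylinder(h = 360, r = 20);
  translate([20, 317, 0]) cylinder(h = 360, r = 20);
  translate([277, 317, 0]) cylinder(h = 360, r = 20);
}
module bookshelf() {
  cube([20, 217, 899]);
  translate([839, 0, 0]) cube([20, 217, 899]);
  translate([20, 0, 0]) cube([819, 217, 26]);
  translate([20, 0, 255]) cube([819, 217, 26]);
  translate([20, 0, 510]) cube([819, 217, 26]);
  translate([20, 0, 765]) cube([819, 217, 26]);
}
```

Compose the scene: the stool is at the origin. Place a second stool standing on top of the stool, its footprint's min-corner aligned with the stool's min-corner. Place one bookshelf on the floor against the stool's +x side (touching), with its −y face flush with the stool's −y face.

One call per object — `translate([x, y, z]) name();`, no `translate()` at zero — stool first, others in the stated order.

stool();
translate([0, 0, 391]) stool_2();
translate([359, 0, 0]) bookshelf();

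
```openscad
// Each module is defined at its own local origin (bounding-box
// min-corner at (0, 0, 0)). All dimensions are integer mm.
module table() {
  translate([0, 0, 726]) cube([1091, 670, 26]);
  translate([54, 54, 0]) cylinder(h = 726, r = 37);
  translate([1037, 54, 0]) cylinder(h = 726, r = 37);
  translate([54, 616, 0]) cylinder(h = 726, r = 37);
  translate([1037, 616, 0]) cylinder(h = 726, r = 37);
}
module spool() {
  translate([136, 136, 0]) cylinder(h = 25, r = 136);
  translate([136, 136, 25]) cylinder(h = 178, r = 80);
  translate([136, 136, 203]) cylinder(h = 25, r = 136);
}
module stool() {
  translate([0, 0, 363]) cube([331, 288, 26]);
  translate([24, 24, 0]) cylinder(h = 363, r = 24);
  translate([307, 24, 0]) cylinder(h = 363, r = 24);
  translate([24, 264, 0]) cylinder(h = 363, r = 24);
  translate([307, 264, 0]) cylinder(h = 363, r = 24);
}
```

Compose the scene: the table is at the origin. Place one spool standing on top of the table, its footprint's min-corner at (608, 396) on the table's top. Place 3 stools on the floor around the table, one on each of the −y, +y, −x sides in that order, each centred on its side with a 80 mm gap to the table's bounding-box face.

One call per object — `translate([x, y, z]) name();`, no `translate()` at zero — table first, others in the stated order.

table();
translate([608, 396, 752]) spool();
translate([380, -368, 0]) stool();
translate([380, 750, 0]) stool();
translate([-411, 191, 0]) stool();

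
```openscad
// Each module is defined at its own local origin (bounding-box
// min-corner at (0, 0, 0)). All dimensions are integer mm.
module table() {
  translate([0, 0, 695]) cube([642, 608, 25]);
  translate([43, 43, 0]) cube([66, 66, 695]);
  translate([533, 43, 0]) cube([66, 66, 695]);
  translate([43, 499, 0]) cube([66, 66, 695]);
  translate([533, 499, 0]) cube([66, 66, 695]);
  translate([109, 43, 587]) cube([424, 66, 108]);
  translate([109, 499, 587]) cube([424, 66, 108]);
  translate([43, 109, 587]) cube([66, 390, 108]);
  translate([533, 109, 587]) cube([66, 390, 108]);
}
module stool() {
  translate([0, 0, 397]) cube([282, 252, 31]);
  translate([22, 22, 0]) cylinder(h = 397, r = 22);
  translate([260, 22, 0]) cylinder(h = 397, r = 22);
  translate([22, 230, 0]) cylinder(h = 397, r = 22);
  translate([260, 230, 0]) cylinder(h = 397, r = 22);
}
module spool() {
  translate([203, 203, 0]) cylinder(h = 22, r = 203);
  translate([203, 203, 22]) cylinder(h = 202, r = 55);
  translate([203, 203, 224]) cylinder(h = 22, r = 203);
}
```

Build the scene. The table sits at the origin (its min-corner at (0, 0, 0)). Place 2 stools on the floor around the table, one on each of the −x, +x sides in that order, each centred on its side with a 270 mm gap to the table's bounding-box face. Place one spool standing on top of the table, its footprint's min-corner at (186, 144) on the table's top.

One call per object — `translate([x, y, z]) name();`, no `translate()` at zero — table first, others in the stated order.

table();
translate([-552, 178, 0]) stool();
translate([912, 178, 0]) stool();
translate([186, 144, 720]) spool();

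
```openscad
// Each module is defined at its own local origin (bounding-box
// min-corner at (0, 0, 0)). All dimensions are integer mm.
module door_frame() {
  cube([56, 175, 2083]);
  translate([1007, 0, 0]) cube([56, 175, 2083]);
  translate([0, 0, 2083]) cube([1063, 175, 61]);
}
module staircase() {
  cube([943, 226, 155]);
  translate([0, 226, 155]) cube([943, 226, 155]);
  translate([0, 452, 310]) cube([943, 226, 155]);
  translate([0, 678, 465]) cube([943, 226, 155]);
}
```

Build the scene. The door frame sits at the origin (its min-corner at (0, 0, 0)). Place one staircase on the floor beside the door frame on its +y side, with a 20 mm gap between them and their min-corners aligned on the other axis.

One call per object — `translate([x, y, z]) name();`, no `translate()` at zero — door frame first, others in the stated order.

door_frame();
translate([0, 195, 0]) staircase();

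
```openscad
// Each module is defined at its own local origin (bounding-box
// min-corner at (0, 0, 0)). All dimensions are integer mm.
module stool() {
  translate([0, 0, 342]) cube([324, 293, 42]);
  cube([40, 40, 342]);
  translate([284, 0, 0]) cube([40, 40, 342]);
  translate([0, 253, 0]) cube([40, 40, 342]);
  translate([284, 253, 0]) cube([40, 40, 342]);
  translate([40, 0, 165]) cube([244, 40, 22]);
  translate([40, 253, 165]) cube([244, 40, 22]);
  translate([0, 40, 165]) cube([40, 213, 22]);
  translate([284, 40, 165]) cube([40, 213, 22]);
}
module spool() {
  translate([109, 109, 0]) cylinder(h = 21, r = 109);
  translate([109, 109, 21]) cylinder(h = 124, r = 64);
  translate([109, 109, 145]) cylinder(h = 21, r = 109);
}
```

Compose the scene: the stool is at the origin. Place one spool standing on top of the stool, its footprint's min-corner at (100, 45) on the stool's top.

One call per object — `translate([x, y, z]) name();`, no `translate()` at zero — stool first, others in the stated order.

stool();
translate([100, 45, 384]) spool();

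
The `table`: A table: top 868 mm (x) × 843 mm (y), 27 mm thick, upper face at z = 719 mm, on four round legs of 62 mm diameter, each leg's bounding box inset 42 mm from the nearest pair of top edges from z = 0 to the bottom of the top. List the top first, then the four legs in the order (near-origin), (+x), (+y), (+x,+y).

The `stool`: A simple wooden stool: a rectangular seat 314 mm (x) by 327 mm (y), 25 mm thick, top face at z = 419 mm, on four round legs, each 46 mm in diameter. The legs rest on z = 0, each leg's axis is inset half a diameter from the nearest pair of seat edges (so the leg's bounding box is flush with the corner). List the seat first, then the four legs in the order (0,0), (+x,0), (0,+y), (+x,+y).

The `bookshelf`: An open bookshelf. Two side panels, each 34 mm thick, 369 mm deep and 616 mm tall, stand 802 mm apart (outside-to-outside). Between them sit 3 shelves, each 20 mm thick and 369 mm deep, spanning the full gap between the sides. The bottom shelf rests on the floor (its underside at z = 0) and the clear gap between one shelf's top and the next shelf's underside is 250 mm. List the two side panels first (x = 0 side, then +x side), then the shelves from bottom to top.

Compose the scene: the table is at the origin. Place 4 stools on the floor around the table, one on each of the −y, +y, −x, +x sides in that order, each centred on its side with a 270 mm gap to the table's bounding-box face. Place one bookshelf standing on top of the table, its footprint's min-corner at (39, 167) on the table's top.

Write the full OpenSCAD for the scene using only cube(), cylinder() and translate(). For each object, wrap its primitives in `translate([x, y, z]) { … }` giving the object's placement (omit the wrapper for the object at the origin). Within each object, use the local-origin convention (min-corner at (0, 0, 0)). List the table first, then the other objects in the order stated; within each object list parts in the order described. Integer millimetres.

translate([0, 0, 692]) cube([868, 843, 27]);
translate([73, 73, 0]) cylinder(h = 692, r = 31);
translate([795, 73, 0]) cylinder(h = 692, r = 31);
translate([73, 770, 0]) cylinder(h = 692, r = 31);
translate([795, 770, 0]) cylinder(h = 692, r = 31);
translate([277, -597, 0]) {
  translate([0, 0, 394]) cube([314, 327, 25]);
  translate([23, 23, 0]) cylinder(h = 394, r = 23);
  translate([291, 23, 0]) cylinder(h = 394, r = 23);
  translate([23, 304, 0]) cylinder(h = 394, r = 23);
  translate([291, 304, 0]) cylinder(h = 394, r = 23);
}
translate([277, 1113, 0]) {
  translate([0, 0, 394]) cube([314, 327, 25]);
  translate([23, 23, 0]) cylinder(h = 394, r = 23);
  translate([291, 23, 0]) cylinder(h = 394, r = 23);
  translate([23, 304, 0]) cylinder(h = 394, r = 23);
  translate([291, 304, 0]) cylinder(h = 394, r = 23);
}
translate([-584, 258, 0]) {
  translate([0, 0, 394]) cube([314, 327, 25]);
  translate([23, 23, 0]) cylinder(h = 394, r = 23);
  translate([291, 23, 0]) cylinder(h = 394, r = 23);
  translate([23, 304, 0]) cylinder(h = 394, r = 23);
  translate([291, 304, 0]) cylinder(h = 394, r = 23);
}
translate([1138, 258, 0]) {
  translate([0, 0, 394]) cube([314, 327, 25]);
  translate([23, 23, 0]) cylinder(h = 394, r = 23);
  translate([291, 23, 0]) cylinder(h = 394, r = 23);
  translate([23, 304, 0]) cylinder(h = 394, r = 23);
  translate([291, 304, 0]) cylinder(h = 394, r = 23);
}
translate([39, 167, 719]) {
  cube([34, 369, 616]);
  translate([768, 0, 0]) cube([34, 369, 616]);
  translate([34, 0, 0]) cube([734, 369, 20]);
  translate([34, 0, 270]) cube([734, 369, 20]);
  translate([34, 0, 540]) cube([734, 369, 20]);
}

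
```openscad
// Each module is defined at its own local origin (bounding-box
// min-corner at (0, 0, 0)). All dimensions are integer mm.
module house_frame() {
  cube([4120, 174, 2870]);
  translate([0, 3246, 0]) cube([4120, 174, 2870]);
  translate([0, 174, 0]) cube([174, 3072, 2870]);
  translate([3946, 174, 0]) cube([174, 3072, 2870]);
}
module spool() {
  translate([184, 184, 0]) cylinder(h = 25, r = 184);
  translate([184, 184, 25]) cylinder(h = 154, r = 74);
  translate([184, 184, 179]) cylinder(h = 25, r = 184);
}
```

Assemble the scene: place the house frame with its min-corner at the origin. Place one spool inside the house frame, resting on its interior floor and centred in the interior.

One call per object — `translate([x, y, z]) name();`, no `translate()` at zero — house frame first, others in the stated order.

house_frame();
translate([1876, 1526, 0]) spool();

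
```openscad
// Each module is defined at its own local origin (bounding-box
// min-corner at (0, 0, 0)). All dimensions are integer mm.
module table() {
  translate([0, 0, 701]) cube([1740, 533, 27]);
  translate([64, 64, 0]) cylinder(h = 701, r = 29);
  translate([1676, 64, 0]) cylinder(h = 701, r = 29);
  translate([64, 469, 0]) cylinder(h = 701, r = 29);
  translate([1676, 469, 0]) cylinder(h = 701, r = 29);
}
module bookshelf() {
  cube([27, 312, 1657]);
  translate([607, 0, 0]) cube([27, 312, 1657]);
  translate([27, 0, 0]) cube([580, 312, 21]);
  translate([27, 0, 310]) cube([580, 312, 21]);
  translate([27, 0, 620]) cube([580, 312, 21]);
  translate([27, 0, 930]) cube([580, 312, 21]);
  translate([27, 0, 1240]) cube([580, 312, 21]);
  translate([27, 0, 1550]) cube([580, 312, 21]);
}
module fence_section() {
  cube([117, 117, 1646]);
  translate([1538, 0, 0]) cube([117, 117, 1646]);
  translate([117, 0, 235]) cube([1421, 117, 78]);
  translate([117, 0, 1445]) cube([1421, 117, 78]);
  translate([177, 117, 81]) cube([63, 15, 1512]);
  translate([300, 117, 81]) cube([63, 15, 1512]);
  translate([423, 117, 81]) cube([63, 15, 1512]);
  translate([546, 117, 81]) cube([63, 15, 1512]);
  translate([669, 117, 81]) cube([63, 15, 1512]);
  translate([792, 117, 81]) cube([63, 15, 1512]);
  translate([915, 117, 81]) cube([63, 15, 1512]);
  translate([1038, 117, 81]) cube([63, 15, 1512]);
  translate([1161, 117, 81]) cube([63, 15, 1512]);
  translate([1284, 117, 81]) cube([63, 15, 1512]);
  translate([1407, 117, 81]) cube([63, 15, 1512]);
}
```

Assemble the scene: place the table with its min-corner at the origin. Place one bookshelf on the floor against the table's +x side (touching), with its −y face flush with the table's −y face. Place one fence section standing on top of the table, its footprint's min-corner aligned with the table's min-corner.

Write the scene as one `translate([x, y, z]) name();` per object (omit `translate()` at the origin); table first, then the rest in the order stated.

table();
translate([1740, 0, 0]) bookshelf();
translate([0, 0, 728]) fence_section();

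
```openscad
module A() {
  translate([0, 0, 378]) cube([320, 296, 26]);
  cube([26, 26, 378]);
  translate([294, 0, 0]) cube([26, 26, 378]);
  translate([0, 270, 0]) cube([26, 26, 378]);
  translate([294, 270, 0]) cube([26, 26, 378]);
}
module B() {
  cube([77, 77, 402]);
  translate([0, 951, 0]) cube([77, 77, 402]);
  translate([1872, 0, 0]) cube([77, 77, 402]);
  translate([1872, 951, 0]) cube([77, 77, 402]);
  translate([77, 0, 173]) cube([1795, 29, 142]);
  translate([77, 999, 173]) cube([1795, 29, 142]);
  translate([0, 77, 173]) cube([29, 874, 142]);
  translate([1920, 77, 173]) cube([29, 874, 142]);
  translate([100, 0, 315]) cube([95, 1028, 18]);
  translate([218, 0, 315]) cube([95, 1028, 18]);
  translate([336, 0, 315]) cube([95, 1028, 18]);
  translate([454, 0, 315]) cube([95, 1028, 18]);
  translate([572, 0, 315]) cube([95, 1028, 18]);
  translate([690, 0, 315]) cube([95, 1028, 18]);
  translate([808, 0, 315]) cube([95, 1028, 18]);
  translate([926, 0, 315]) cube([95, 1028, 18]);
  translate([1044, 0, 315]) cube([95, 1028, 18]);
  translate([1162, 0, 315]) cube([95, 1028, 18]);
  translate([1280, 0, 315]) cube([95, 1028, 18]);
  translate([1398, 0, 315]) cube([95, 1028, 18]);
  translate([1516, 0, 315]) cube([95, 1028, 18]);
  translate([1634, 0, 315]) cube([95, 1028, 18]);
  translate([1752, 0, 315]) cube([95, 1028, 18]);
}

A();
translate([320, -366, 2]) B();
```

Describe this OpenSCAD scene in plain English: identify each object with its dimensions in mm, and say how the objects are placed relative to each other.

A is a simple wooden stool: a rectangular seat 320 mm (x) by 296 mm (y), 26 mm thick, top face at z = 404 mm, on four square legs, each 26×26 mm in cross-section. The legs rest on z = 0, each flush with a corner of the seat.

B is a bed frame 1949 mm long (x) by 1028 mm wide (y). Four 77×77 mm corner posts, 402 mm tall, at the corners of the footprint. Four rails of 29 mm thickness and 142 mm height run between adjacent posts with their undersides at z = 173 mm, their outer faces flush with the outside of the frame (the two x-running rails run between the posts' inner faces; the two y-running rails run between the posts' inner faces). 15 slats, each 95 mm wide (x) and 18 mm thick, lie across the top of the two x-running rails, running the full 1028 mm width of the frame in y; the slats are evenly spaced along x between the inner faces of the end posts with equal gaps (rounded down to the nearest mm) at the −x end and between each pair — any rounding remainder accumulates at the +x end.

The bed frame is beside the stool with their tops flush at z = 404.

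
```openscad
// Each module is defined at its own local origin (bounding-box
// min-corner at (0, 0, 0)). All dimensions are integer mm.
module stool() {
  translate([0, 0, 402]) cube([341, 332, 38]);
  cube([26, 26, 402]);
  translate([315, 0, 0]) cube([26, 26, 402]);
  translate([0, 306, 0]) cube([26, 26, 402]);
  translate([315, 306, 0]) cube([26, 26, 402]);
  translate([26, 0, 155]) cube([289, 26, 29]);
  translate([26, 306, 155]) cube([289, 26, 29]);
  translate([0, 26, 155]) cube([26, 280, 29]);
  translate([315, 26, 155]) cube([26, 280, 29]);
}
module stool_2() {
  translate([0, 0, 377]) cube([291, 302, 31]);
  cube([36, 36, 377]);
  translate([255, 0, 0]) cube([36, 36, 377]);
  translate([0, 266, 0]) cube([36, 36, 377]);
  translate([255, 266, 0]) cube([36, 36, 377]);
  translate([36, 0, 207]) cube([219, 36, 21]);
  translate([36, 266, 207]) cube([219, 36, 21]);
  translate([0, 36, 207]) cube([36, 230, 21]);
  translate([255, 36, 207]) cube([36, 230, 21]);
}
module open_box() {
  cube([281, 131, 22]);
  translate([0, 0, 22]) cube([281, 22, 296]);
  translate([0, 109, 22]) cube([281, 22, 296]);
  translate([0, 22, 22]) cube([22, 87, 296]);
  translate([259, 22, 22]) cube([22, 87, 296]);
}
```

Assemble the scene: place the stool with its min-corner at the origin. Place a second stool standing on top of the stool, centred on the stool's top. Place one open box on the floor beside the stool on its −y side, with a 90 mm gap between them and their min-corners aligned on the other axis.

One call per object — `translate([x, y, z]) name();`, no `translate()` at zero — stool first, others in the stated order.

stool();
translate([25, 15, 440]) stool_2();
translate([0, -221, 0]) open_box();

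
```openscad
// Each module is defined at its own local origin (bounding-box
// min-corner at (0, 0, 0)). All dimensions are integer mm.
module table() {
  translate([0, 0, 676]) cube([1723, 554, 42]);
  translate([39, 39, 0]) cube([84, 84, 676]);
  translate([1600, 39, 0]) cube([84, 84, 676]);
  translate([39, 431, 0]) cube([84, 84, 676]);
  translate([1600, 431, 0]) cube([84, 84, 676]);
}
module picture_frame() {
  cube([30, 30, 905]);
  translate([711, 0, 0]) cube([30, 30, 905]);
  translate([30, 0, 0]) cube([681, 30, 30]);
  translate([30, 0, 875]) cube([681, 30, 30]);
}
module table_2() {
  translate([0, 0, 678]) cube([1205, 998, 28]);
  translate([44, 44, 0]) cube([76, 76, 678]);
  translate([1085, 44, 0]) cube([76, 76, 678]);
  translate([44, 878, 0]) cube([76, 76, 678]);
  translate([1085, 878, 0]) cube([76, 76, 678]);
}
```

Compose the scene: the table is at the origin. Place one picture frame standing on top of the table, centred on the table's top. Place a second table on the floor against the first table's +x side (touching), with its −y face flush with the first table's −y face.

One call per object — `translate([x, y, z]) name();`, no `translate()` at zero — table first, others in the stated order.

table();
translate([491, 262, 718]) picture_frame();
translate([1723, 0, 0]) table_2();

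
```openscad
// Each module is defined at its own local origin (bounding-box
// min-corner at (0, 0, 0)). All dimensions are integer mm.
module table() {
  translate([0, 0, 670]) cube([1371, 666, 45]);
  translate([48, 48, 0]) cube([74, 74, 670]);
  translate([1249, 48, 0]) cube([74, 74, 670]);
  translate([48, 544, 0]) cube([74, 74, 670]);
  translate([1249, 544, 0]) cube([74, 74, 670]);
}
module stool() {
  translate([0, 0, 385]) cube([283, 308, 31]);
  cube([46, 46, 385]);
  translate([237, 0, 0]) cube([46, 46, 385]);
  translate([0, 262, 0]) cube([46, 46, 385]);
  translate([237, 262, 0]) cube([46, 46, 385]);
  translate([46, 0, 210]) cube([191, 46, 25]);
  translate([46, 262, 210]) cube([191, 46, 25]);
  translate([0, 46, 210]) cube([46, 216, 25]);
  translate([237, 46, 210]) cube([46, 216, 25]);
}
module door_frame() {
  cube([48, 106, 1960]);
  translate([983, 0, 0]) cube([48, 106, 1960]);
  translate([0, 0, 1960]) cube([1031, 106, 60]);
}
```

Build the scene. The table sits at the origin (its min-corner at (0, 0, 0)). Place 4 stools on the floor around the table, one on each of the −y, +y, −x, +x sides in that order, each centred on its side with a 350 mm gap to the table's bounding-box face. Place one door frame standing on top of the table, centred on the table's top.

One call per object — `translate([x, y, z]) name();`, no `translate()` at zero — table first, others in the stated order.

table();
translate([544, -658, 0]) stool();
translate([544, 1016, 0]) stool();
translate([-633, 179, 0]) stool();
translate([1721, 179, 0]) stool();
translate([170, 280, 715]) door_frame();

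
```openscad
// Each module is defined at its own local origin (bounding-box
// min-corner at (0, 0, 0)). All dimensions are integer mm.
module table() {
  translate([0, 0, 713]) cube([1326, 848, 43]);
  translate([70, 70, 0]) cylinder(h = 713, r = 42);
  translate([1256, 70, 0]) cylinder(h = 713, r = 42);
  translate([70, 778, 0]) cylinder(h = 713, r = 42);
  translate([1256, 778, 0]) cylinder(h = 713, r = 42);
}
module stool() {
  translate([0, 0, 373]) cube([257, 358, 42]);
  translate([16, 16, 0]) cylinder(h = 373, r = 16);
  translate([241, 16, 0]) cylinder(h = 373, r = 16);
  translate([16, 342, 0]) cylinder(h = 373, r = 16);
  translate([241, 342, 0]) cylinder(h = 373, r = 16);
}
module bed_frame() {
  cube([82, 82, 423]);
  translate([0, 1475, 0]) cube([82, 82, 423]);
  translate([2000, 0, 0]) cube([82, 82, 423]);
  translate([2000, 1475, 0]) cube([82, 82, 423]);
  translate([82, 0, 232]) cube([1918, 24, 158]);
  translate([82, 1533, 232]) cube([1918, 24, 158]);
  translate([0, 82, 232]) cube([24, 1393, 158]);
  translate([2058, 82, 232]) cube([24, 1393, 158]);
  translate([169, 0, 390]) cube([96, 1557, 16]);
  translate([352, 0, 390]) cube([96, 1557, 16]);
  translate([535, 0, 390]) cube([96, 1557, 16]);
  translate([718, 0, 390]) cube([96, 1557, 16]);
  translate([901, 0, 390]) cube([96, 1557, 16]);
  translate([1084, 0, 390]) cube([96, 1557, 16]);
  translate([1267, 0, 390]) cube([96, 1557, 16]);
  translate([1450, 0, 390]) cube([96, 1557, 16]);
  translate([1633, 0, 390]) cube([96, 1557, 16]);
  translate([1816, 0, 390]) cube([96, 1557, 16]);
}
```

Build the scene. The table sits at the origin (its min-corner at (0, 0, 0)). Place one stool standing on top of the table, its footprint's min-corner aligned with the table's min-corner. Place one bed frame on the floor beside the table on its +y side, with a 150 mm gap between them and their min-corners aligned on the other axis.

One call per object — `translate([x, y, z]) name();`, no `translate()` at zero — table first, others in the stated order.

table();
translate([0, 0, 756]) stool();
translate([0, 998, 0]) bed_frame();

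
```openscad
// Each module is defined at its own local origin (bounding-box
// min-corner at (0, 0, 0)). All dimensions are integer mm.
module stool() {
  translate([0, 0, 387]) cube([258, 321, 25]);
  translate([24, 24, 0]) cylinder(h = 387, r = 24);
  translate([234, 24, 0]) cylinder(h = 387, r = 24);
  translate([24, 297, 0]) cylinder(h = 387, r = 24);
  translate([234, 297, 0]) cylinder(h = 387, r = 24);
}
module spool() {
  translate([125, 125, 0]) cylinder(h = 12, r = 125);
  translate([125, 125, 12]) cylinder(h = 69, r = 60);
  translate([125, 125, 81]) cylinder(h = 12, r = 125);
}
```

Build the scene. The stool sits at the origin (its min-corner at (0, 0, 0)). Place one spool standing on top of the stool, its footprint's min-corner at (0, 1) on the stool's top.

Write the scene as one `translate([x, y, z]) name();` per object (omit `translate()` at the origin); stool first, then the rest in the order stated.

stool();
translate([0, 1, 412]) spool();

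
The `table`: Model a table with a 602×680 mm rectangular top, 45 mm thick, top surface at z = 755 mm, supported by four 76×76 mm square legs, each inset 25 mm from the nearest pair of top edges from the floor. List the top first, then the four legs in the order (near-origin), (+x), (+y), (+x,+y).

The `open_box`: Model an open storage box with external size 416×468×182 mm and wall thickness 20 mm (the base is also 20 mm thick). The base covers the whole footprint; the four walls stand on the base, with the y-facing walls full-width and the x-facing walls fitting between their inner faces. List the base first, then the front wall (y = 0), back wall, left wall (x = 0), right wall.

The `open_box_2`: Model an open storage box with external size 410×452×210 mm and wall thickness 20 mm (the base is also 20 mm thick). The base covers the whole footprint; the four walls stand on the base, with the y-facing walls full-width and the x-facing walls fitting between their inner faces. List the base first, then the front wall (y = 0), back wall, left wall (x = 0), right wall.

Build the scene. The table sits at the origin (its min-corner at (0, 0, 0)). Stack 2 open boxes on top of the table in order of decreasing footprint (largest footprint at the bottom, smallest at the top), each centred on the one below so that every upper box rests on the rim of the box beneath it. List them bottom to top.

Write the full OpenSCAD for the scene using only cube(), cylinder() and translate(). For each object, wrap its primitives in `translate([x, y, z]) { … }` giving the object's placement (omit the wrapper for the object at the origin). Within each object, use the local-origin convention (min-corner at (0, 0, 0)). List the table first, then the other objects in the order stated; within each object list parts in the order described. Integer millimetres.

translate([0, 0, 710]) cube([602, 680, 45]);
translate([25, 25, 0]) cube([76, 76, 710]);
translate([501, 25, 0]) cube([76, 76, 710]);
translate([25, 579, 0]) cube([76, 76, 710]);
translate([501, 579, 0]) cube([76, 76, 710]);
translate([93, 106, 755]) {
  cube([416, 468, 20]);
  translate([0, 0, 20]) cube([416, 20, 162]);
  translate([0, 448, 20]) cube([416, 20, 162]);
  translate([0, 20, 20]) cube([20, 428, 162]);
  translate([396, 20, 20]) cube([20, 428, 162]);
}
translate([96, 114, 937]) {
  cube([410, 452, 20]);
  translate([0, 0, 20]) cube([410, 20, 190]);
  translate([0, 432, 20]) cube([410, 20, 190]);
  translate([0, 20, 20]) cube([20, 412, 190]);
  translate([390, 20, 20]) cube([20, 412, 190]);
}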